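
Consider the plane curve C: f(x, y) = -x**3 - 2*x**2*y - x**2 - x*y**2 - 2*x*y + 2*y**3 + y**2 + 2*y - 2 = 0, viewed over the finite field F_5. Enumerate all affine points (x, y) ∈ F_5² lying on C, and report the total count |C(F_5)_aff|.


Affine F_5-points: {(0, 4), (3, 1), (3, 4)}; count = 3.

For each of the 25 pairs (x, y) ∈ F_5², evaluate f(x, y) mod 5. Record the zeros.
  x = 0: [0↦3, 1↦3, 2↦2, 3↦2, 4↦0]  zeros at y ∈ {4}
  x = 1: [0↦1, 1↦1, 2↦3, 3↦4, 4↦1]  zeros at y ∈ ∅
  x = 2: [0↦1, 1↦2, 2↦3, 3↦1, 4↦3]  zeros at y ∈ ∅
  x = 3: [0↦2, 1↦0, 2↦1, 3↦2, 4↦0]  zeros at y ∈ {1, 4}
  x = 4: [0↦3, 1↦4, 2↦1, 3↦1, 4↦1]  zeros at y ∈ ∅
Collecting zeros: affine points = {(0, 4), (3, 1), (3, 4)}.
Total count |C(F_5)_aff| = 3.


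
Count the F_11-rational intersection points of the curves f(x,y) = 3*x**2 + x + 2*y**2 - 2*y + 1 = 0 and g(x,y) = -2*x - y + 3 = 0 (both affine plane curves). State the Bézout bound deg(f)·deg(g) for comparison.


Common zeros: {(3, 8)}; count = 1; Bézout bound = 2.

deg(f) = 2, deg(g) = 1, so Bézout bound = 2.
Scan x ∈ F_11. For each x, list the y ∈ F_11 with f(x, y) ≡ 0 and those with g(x, y) ≡ 0 (mod 11); the common zeros in that column are the intersection.
  x = 0: f ≡ 0 at y ∈ ∅; g ≡ 0 at y ∈ {3}; common: ∅.
  x = 1: f ≡ 0 at y ∈ ∅; g ≡ 0 at y ∈ {1}; common: ∅.
  x = 2: f ≡ 0 at y ∈ {5, 7}; g ≡ 0 at y ∈ {10}; common: ∅.
  x = 3: f ≡ 0 at y ∈ {4, 8}; g ≡ 0 at y ∈ {8}; common: {8}.
  x = 4: f ≡ 0 at y ∈ {4, 8}; g ≡ 0 at y ∈ {6}; common: ∅.
  x = 5: f ≡ 0 at y ∈ {5, 7}; g ≡ 0 at y ∈ {4}; common: ∅.
  x = 6: f ≡ 0 at y ∈ ∅; g ≡ 0 at y ∈ {2}; common: ∅.
  x = 7: f ≡ 0 at y ∈ ∅; g ≡ 0 at y ∈ {0}; common: ∅.
  x = 8: f ≡ 0 at y ∈ ∅; g ≡ 0 at y ∈ {9}; common: ∅.
  x = 9: f ≡ 0 at y ∈ {0, 1}; g ≡ 0 at y ∈ {7}; common: ∅.
  x = 10: f ≡ 0 at y ∈ ∅; g ≡ 0 at y ∈ {5}; common: ∅.
Collecting: common zeros = {(3, 8)}, so the count is 1.
Comparison with the Bézout bound: 1 ≤ 2 = deg(f)·deg(g), as expected for curves with no common component (the affine F_11-count falls short of the bound because intersections may lie at infinity, over extension fields, or carry multiplicity).


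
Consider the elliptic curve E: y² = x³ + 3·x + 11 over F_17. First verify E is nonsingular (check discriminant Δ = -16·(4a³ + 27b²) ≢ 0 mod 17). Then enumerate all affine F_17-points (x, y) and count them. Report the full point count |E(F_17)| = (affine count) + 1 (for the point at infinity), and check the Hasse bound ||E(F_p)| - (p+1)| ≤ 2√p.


Affine points = {(1, 7), (1, 10), (2, 5), (2, 12), (3, 8), (3, 9), (4, 6), (4, 11), (5, 7), (5, 10), (7, 1), (7, 16), (9, 6), (9, 11), (10, 2), (10, 15), (11, 7), (11, 10), (14, 3), (14, 14)}; affine count = 20; |E(F_17)| = 21.

Discriminant check: Δ ∝ 4a³ + 27b² = 4·3³ + 27·11² = 4·27 + 27·121 ≡ 9 (mod 17). Nonzero ⇒ E is nonsingular.
For each x ∈ F_17, compute rhs = x³ + 3·x + 11 mod 17, then count y ∈ F_17 with y² ≡ rhs.
  x = 0: rhs = 11, matching y values: none (0 points).
  x = 1: rhs = 15, matching y values: 7, 10 (2 points).
  x = 2: rhs = 8, matching y values: 5, 12 (2 points).
  x = 3: rhs = 13, matching y values: 8, 9 (2 points).
  x = 4: rhs = 2, matching y values: 6, 11 (2 points).
  x = 5: rhs = 15, matching y values: 7, 10 (2 points).
  x = 6: rhs = 7, matching y values: none (0 points).
  x = 7: rhs = 1, matching y values: 1, 16 (2 points).
  x = 8: rhs = 3, matching y values: none (0 points).
  x = 9: rhs = 2, matching y values: 6, 11 (2 points).
  x = 10: rhs = 4, matching y values: 2, 15 (2 points).
  x = 11: rhs = 15, matching y values: 7, 10 (2 points).
  x = 12: rhs = 7, matching y values: none (0 points).
  x = 13: rhs = 3, matching y values: none (0 points).
  x = 14: rhs = 9, matching y values: 3, 14 (2 points).
  x = 15: rhs = 14, matching y values: none (0 points).
  x = 16: rhs = 7, matching y values: none (0 points).
Total affine count: 20.
Full point count |E(F_17)| = 20 + 1 = 21.
Hasse bound: |21 − (17+1)| = |3| = 3 ≤ 2√17 ≈ 8.2462 ✓.


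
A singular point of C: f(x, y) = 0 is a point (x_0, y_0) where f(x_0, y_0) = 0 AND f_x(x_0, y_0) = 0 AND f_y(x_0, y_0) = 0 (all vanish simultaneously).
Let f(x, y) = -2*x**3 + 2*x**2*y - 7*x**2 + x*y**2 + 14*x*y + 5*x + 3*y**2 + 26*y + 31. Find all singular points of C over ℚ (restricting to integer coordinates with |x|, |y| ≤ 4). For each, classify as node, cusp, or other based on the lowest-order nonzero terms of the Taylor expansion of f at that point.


Singular points: {(-2, -3)}; classification: node.

Compute partial derivatives:
  f_x = -6*x**2 + 4*x*y - 14*x + y**2 + 14*y + 5.
  f_y = 2*x**2 + 2*x*y + 14*x + 6*y + 26.
Scan x_0 ∈ {−4, ..., 4}. For each x_0, f_y(x_0, y) is a polynomial in y; find its integer roots y ∈ {−4, ..., 4}, then test f_x and f at those candidates.
  x = -4: f_y(-4, y) = 2 - 2*y; vanishes at y ∈ {1}. (-4, 1): f_x = -36 ≠ 0.
  x = -3: f_y(-3, y) = 2; no integer root y with |y| ≤ 4.
  x = -2: f_y(-2, y) = 2*y + 6; vanishes at y ∈ {-3}. (-2, -3): f_x = 0, f = 0 — SINGULAR.
  x = -1: f_y(-1, y) = 4*y + 14; no integer root y with |y| ≤ 4.
  x = 0: f_y(0, y) = 6*y + 26; no integer root y with |y| ≤ 4.
  x = 1: f_y(1, y) = 8*y + 42; no integer root y with |y| ≤ 4.
  x = 2: f_y(2, y) = 10*y + 62; no integer root y with |y| ≤ 4.
  x = 3: f_y(3, y) = 12*y + 86; no integer root y with |y| ≤ 4.
  x = 4: f_y(4, y) = 14*y + 114; no integer root y with |y| ≤ 4.
Only singular point on the grid: (-2, -3).
Classify: substitute x = -2 + u, y = -3 + v and expand: f = -2*u**3 + 2*u**2*v - u**2 + u*v**2 + v**2.
No constant or linear terms (consistent with a singular point). Quadratic part: -u**2 + v**2. Cubic part: -2*u**3 + 2*u**2*v + u*v**2.
The quadratic part v**2 - u**2 = (v − u)(v + u) splits into two distinct linear factors, so there are two distinct tangent lines y − -3 = ±(x − -2) — this is a node (ordinary double point).
Classification: node.


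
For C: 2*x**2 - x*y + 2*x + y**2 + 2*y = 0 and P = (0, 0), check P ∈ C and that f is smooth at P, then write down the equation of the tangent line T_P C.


Tangent line at P: 2*x + 2*y = 0.

Step 1: f(0, 0) = 0, so P lies on C.
Step 2: partial derivatives
  f_x(x, y) = 4*x - y + 2, f_y(x, y) = -x + 2*y + 2.
  f_x(P) = 2, f_y(P) = 2 (gradient nonzero, so P is smooth).
Step 3: tangent line at P: 2·(x − 0) + 2·(y − 0) = 0.
Expanding: 2*x + 2*y = 0.


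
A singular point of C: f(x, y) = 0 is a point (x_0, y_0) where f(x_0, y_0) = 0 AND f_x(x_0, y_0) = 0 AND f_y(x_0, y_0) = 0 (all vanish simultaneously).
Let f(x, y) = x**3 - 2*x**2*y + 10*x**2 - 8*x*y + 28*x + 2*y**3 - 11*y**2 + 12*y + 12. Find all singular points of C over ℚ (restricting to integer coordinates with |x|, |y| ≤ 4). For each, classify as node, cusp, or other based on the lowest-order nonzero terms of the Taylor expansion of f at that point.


Singular points: {(-2, 2)}; classification: cusp.

Compute partial derivatives:
  f_x = 3*x**2 - 4*x*y + 20*x - 8*y + 28.
  f_y = -2*x**2 - 8*x + 6*y**2 - 22*y + 12.
Scan x_0 ∈ {−4, ..., 4}. For each x_0, f_y(x_0, y) is a polynomial in y; find its integer roots y ∈ {−4, ..., 4}, then test f_x and f at those candidates.
  x = -4: f_y(-4, y) = 6*y**2 - 22*y + 12; vanishes at y ∈ {3}. (-4, 3): f_x = 20 ≠ 0.
  x = -3: f_y(-3, y) = 6*y**2 - 22*y + 18; no integer root y with |y| ≤ 4.
  x = -2: f_y(-2, y) = 6*y**2 - 22*y + 20; vanishes at y ∈ {2}. (-2, 2): f_x = 0, f = 0 — SINGULAR.
  x = -1: f_y(-1, y) = 6*y**2 - 22*y + 18; no integer root y with |y| ≤ 4.
  x = 0: f_y(0, y) = 6*y**2 - 22*y + 12; vanishes at y ∈ {3}. (0, 3): f_x = 4 ≠ 0.
  x = 1: f_y(1, y) = 6*y**2 - 22*y + 2; no integer root y with |y| ≤ 4.
  x = 2: f_y(2, y) = 6*y**2 - 22*y - 12; no integer root y with |y| ≤ 4.
  x = 3: f_y(3, y) = 6*y**2 - 22*y - 30; no integer root y with |y| ≤ 4.
  x = 4: f_y(4, y) = 6*y**2 - 22*y - 52; no integer root y with |y| ≤ 4.
Only singular point on the grid: (-2, 2).
Classify: substitute x = -2 + u, y = 2 + v and expand: f = u**3 - 2*u**2*v + 2*v**3 + v**2.
No constant or linear terms (consistent with a singular point). Quadratic part: v**2. Cubic part: u**3 - 2*u**2*v + 2*v**3.
The quadratic part v**2 is a perfect square, so there is a single (double) tangent line v = 0, i.e. y = 2. Restricting the cubic part to that line (v = 0) leaves u**3 ≠ 0, so f is not divisible by v and the branch is v² ≈ -u**3 to lowest order — this is a cusp.
Classification: cusp.


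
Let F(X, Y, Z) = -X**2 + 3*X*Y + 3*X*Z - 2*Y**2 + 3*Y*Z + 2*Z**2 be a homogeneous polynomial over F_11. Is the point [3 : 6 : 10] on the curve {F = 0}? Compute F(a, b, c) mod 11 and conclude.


F(3,6,10) ≡ 3 (mod 11); P is NOT on the curve.

Evaluate F(3, 6, 10) term-by-term (mod 11).
  -X**2 ↦ -1·9·1·1 = -9
  3*X*Y ↦ 3·3·6·1 = 54
  3*X*Z ↦ 3·3·1·10 = 90
  -2*Y**2 ↦ -2·1·36·1 = -72
  3*Y*Z ↦ 3·1·6·10 = 180
  2*Z**2 ↦ 2·1·1·100 = 200
Sum: F(3, 6, 10) = (-9) + (54) + (90) + (-72) + (180) + (200) = 443.
Reducing mod 11: 443 ≡ 3 (mod 11).
Since F(a, b, c) ≡ 3 ≠ 0 (mod 11), P does NOT lie on the curve.


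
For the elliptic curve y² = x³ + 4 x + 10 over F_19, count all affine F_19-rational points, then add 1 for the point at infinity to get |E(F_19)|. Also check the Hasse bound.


Affine points = {(2, 8), (2, 11), (3, 7), (3, 12), (7, 1), (7, 18), (10, 9), (10, 10), (11, 6), (11, 13), (12, 0), (13, 6), (13, 13), (14, 6), (14, 13), (15, 5), (15, 14), (16, 3), (16, 16), (18, 9), (18, 10)}; affine count = 21; |E(F_19)| = 22.

Discriminant check: Δ ∝ 4a³ + 27b² = 4·4³ + 27·10² = 4·64 + 27·100 ≡ 11 (mod 19). Nonzero ⇒ E is nonsingular.
For each x ∈ F_19, compute rhs = x³ + 4·x + 10 mod 19, then count y ∈ F_19 with y² ≡ rhs.
  x = 0: rhs = 10, matching y values: none (0 points).
  x = 1: rhs = 15, matching y values: none (0 points).
  x = 2: rhs = 7, matching y values: 8, 11 (2 points).
  x = 3: rhs = 11, matching y values: 7, 12 (2 points).
  x = 4: rhs = 14, matching y values: none (0 points).
  x = 5: rhs = 3, matching y values: none (0 points).
  x = 6: rhs = 3, matching y values: none (0 points).
  x = 7: rhs = 1, matching y values: 1, 18 (2 points).
  x = 8: rhs = 3, matching y values: none (0 points).
  x = 9: rhs = 15, matching y values: none (0 points).
  x = 10: rhs = 5, matching y values: 9, 10 (2 points).
  x = 11: rhs = 17, matching y values: 6, 13 (2 points).
  x = 12: rhs = 0, matching y values: 0 (1 points).
  x = 13: rhs = 17, matching y values: 6, 13 (2 points).
  x = 14: rhs = 17, matching y values: 6, 13 (2 points).
  x = 15: rhs = 6, matching y values: 5, 14 (2 points).
  x = 16: rhs = 9, matching y values: 3, 16 (2 points).
  x = 17: rhs = 13, matching y values: none (0 points).
  x = 18: rhs = 5, matching y values: 9, 10 (2 points).
Total affine count: 21.
Full point count |E(F_19)| = 21 + 1 = 22.
Hasse bound: |22 − (19+1)| = |2| = 2 ≤ 2√19 ≈ 8.7178 ✓.


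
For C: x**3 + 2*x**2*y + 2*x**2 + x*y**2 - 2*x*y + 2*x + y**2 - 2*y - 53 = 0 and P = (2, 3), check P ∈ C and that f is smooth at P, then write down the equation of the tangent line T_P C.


Tangent line at P: 49*x + 20*y - 158 = 0.

Step 1: f(2, 3) = 0, so P lies on C.
Step 2: partial derivatives
  f_x(x, y) = 3*x**2 + 4*x*y + 4*x + y**2 - 2*y + 2, f_y(x, y) = 2*x**2 + 2*x*y - 2*x + 2*y - 2.
  f_x(P) = 49, f_y(P) = 20 (gradient nonzero, so P is smooth).
Step 3: tangent line at P: 49·(x − 2) + 20·(y − 3) = 0.
Expanding: 49*x + 20*y - 158 = 0.


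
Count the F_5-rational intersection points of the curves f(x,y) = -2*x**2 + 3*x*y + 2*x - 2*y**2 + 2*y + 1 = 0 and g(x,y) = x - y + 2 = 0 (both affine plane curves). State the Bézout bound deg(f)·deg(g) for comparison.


Common zeros: ∅; count = 0; Bézout bound = 2.

deg(f) = 2, deg(g) = 1, so Bézout bound = 2.
Scan x ∈ F_5. For each x, list the y ∈ F_5 with f(x, y) ≡ 0 and those with g(x, y) ≡ 0 (mod 5); the common zeros in that column are the intersection.
  x = 0: f ≡ 0 at y ∈ ∅; g ≡ 0 at y ∈ {2}; common: ∅.
  x = 1: f ≡ 0 at y ∈ ∅; g ≡ 0 at y ∈ {3}; common: ∅.
  x = 2: f ≡ 0 at y ∈ {2}; g ≡ 0 at y ∈ {4}; common: ∅.
  x = 3: f ≡ 0 at y ∈ ∅; g ≡ 0 at y ∈ {0}; common: ∅.
  x = 4: f ≡ 0 at y ∈ ∅; g ≡ 0 at y ∈ {1}; common: ∅.
Collecting: common zeros = ∅, so the count is 0.
Comparison with the Bézout bound: 0 ≤ 2 = deg(f)·deg(g), as expected for curves with no common component (the affine F_5-count falls short of the bound because intersections may lie at infinity, over extension fields, or carry multiplicity).


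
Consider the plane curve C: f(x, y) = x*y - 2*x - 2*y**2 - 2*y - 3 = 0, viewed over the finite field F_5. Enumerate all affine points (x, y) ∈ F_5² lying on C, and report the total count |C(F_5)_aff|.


Affine F_5-points: {(0, 2), (1, 0), (1, 2), (2, 2), (2, 3), (3, 1), (3, 2), (4, 2), (4, 4)}; count = 9.

For each of the 25 pairs (x, y) ∈ F_5², evaluate f(x, y) mod 5. Record the zeros.
  x = 0: [0↦2, 1↦3, 2↦0, 3↦3, 4↦2]  zeros at y ∈ {2}
  x = 1: [0↦0, 1↦2, 2↦0, 3↦4, 4↦4]  zeros at y ∈ {0, 2}
  x = 2: [0↦3, 1↦1, 2↦0, 3↦0, 4↦1]  zeros at y ∈ {2, 3}
  x = 3: [0↦1, 1↦0, 2↦0, 3↦1, 4↦3]  zeros at y ∈ {1, 2}
  x = 4: [0↦4, 1↦4, 2↦0, 3↦2, 4↦0]  zeros at y ∈ {2, 4}
Collecting zeros: affine points = {(0, 2), (1, 0), (1, 2), (2, 2), (2, 3), (3, 1), (3, 2), (4, 2), (4, 4)}.
Total count |C(F_5)_aff| = 9.


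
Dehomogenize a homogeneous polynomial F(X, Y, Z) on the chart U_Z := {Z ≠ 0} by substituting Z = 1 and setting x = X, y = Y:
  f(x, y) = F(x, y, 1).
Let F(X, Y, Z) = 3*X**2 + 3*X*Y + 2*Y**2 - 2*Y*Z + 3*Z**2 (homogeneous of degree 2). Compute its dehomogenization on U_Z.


f(x, y) = 3*x**2 + 3*x*y + 2*y**2 - 2*y + 3

On U_Z we set Z = 1. Each monomial c·X^i·Y^j·Z^k in F becomes c·x^i·y^j·1^k = c·x^i·y^j.
Substituting Z = 1: F(X, Y, 1) = 3*x**2 + 3*x*y + 2*y**2 - 2*y + 3.
Note: deg(f) ≤ deg(F) = 2; strict inequality happens when F is divisible by Z (lost terms).


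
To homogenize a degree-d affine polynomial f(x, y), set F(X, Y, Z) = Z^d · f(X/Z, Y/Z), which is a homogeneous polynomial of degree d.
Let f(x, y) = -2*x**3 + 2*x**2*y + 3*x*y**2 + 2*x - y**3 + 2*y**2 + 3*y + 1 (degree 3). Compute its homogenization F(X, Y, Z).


F(X, Y, Z) = -2*X**3 + 2*X**2*Y + 3*X*Y**2 + 2*X*Z**2 - Y**3 + 2*Y**2*Z + 3*Y*Z**2 + Z**3

deg(f) = 3.
Substitute x = X/Z, y = Y/Z into f, then multiply by Z^3.
  monomial -2·x^3·y^0 ↦ -2·X^3·Y^0·Z^0.
  monomial 2·x^2·y^1 ↦ 2·X^2·Y^1·Z^0.
  monomial 3·x^1·y^2 ↦ 3·X^1·Y^2·Z^0.
  monomial 2·x^1·y^0 ↦ 2·X^1·Y^0·Z^2.
  monomial -1·x^0·y^3 ↦ -1·X^0·Y^3·Z^0.
  monomial 2·x^0·y^2 ↦ 2·X^0·Y^2·Z^1.
  monomial 3·x^0·y^1 ↦ 3·X^0·Y^1·Z^2.
  monomial 1·x^0·y^0 ↦ 1·X^0·Y^0·Z^3.
Collecting: F(X, Y, Z) = -2*X**3 + 2*X**2*Y + 3*X*Y**2 + 2*X*Z**2 - Y**3 + 2*Y**2*Z + 3*Y*Z**2 + Z**3.


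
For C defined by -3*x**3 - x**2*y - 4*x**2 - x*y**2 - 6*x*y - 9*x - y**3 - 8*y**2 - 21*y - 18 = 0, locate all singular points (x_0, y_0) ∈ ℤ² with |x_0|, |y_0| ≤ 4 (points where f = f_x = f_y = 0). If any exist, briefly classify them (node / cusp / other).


Singular points: {(0, -3)}; classification: node.

Compute partial derivatives:
  f_x = -9*x**2 - 2*x*y - 8*x - y**2 - 6*y - 9.
  f_y = -x**2 - 2*x*y - 6*x - 3*y**2 - 16*y - 21.
Scan x_0 ∈ {−4, ..., 4}. For each x_0, f_y(x_0, y) is a polynomial in y; find its integer roots y ∈ {−4, ..., 4}, then test f_x and f at those candidates.
  x = -4: f_y(-4, y) = -3*y**2 - 8*y - 13; no integer root y with |y| ≤ 4.
  x = -3: f_y(-3, y) = -3*y**2 - 10*y - 12; no integer root y with |y| ≤ 4.
  x = -2: f_y(-2, y) = -3*y**2 - 12*y - 13; no integer root y with |y| ≤ 4.
  x = -1: f_y(-1, y) = -3*y**2 - 14*y - 16; vanishes at y ∈ {-2}. (-1, -2): f_x = -6 ≠ 0.
  x = 0: f_y(0, y) = -3*y**2 - 16*y - 21; vanishes at y ∈ {-3}. (0, -3): f_x = 0, f = 0 — SINGULAR.
  x = 1: f_y(1, y) = -3*y**2 - 18*y - 28; no integer root y with |y| ≤ 4.
  x = 2: f_y(2, y) = -3*y**2 - 20*y - 37; no integer root y with |y| ≤ 4.
  x = 3: f_y(3, y) = -3*y**2 - 22*y - 48; no integer root y with |y| ≤ 4.
  x = 4: f_y(4, y) = -3*y**2 - 24*y - 61; no integer root y with |y| ≤ 4.
Only singular point on the grid: (0, -3).
Classify: substitute x = 0 + u, y = -3 + v and expand: f = -3*u**3 - u**2*v - u**2 - u*v**2 - v**3 + v**2.
No constant or linear terms (consistent with a singular point). Quadratic part: -u**2 + v**2. Cubic part: -3*u**3 - u**2*v - u*v**2 - v**3.
The quadratic part v**2 - u**2 = (v − u)(v + u) splits into two distinct linear factors, so there are two distinct tangent lines y − -3 = ±(x − 0) — this is a node (ordinary double point).
Classification: node.


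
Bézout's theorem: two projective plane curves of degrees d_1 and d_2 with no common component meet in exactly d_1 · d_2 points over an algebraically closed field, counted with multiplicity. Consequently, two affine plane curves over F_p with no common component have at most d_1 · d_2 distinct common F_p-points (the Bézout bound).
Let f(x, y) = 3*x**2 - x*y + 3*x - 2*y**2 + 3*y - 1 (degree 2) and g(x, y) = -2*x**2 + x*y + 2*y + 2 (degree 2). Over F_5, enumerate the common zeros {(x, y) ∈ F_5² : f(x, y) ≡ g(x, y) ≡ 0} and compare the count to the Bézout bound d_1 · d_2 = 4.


Common zeros: {(1, 0)}; count = 1; Bézout bound = 4.

deg(f) = 2, deg(g) = 2, so Bézout bound = 4.
Scan x ∈ F_5. For each x, list the y ∈ F_5 with f(x, y) ≡ 0 and those with g(x, y) ≡ 0 (mod 5); the common zeros in that column are the intersection.
  x = 0: f ≡ 0 at y ∈ {1, 3}; g ≡ 0 at y ∈ {4}; common: ∅.
  x = 1: f ≡ 0 at y ∈ {0, 1}; g ≡ 0 at y ∈ {0}; common: {0}.
  x = 2: f ≡ 0 at y ∈ ∅; g ≡ 0 at y ∈ {4}; common: ∅.
  x = 3: f ≡ 0 at y ∈ {0}; g ≡ 0 at y ∈ ∅; common: ∅.
  x = 4: f ≡ 0 at y ∈ ∅; g ≡ 0 at y ∈ {0}; common: ∅.
Collecting: common zeros = {(1, 0)}, so the count is 1.
Comparison with the Bézout bound: 1 ≤ 4 = deg(f)·deg(g), as expected for curves with no common component (the affine F_5-count falls short of the bound because intersections may lie at infinity, over extension fields, or carry multiplicity).


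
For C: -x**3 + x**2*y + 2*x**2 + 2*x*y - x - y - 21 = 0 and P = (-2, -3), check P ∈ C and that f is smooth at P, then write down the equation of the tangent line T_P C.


Tangent line at P: -15*x - y - 33 = 0.

Step 1: f(-2, -3) = 0, so P lies on C.
Step 2: partial derivatives
  f_x(x, y) = -3*x**2 + 2*x*y + 4*x + 2*y - 1, f_y(x, y) = x**2 + 2*x - 1.
  f_x(P) = -15, f_y(P) = -1 (gradient nonzero, so P is smooth).
Step 3: tangent line at P: -15·(x − -2) + -1·(y − -3) = 0.
Expanding: -15*x - y - 33 = 0.


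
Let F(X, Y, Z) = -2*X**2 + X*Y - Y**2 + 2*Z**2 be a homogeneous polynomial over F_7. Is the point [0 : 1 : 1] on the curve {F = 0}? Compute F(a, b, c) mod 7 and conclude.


F(0,1,1) ≡ 1 (mod 7); P is NOT on the curve.

Evaluate F(0, 1, 1) term-by-term (mod 7).
  -2*X**2 ↦ -2·0·1·1 = 0
  X*Y ↦ 1·0·1·1 = 0
  -Y**2 ↦ -1·1·1·1 = -1
  2*Z**2 ↦ 2·1·1·1 = 2
Sum: F(0, 1, 1) = (0) + (0) + (-1) + (2) = 1.
Reducing mod 7: 1 ≡ 1 (mod 7).
Since F(a, b, c) ≡ 1 ≠ 0 (mod 7), P does NOT lie on the curve.


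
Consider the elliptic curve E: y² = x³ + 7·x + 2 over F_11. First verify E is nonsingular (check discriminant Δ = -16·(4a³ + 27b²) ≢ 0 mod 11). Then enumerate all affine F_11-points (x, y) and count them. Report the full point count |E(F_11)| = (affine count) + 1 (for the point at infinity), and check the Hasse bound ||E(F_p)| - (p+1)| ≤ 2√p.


Affine points = {(7, 3), (7, 8), (8, 3), (8, 8), (10, 4), (10, 7)}; affine count = 6; |E(F_11)| = 7.

Discriminant check: Δ ∝ 4a³ + 27b² = 4·7³ + 27·2² = 4·343 + 27·4 ≡ 6 (mod 11). Nonzero ⇒ E is nonsingular.
For each x ∈ F_11, compute rhs = x³ + 7·x + 2 mod 11, then count y ∈ F_11 with y² ≡ rhs.
  x = 0: rhs = 2, matching y values: none (0 points).
  x = 1: rhs = 10, matching y values: none (0 points).
  x = 2: rhs = 2, matching y values: none (0 points).
  x = 3: rhs = 6, matching y values: none (0 points).
  x = 4: rhs = 6, matching y values: none (0 points).
  x = 5: rhs = 8, matching y values: none (0 points).
  x = 6: rhs = 7, matching y values: none (0 points).
  x = 7: rhs = 9, matching y values: 3, 8 (2 points).
  x = 8: rhs = 9, matching y values: 3, 8 (2 points).
  x = 9: rhs = 2, matching y values: none (0 points).
  x = 10: rhs = 5, matching y values: 4, 7 (2 points).
Total affine count: 6.
Full point count |E(F_11)| = 6 + 1 = 7.
Hasse bound: |7 − (11+1)| = |-5| = 5 ≤ 2√11 ≈ 6.6332 ✓.


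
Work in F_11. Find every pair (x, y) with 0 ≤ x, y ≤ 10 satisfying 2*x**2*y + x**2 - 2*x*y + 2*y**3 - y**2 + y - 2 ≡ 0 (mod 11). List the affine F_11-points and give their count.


Affine F_11-points: {(0, 1), (3, 5), (7, 9), (8, 1), (9, 9), (10, 7)}; count = 6.

For each of the 121 pairs (x, y) ∈ F_11², evaluate f(x, y) mod 11. Record the zeros.
  x = 0: [0↦9, 1↦0, 2↦1, 3↦2, 4↦4, 5↦8, 6↦4, 7↦4, 8↦9, 9↦9, 10↦5]  zeros at y ∈ {1}
  x = 1: [0↦10, 1↦1, 2↦2, 3↦3, 4↦5, 5↦9, 6↦5, 7↦5, 8↦10, 9↦10, 10↦6]  zeros at y ∈ ∅
  x = 2: [0↦2, 1↦8, 2↦2, 3↦7, 4↦2, 5↦10, 6↦10, 7↦3, 8↦1, 9↦5, 10↦5]  zeros at y ∈ ∅
  x = 3: [0↦7, 1↦10, 2↦1, 3↦3, 4↦6, 5↦0, 6↦8, 7↦9, 8↦4, 9↦5, 10↦2]  zeros at y ∈ {5}
  x = 4: [0↦3, 1↦7, 2↦10, 3↦2, 4↦6, 5↦1, 6↦10, 7↦1, 8↦8, 9↦10, 10↦8]  zeros at y ∈ ∅
  x = 5: [0↦1, 1↦10, 2↦7, 3↦4, 4↦2, 5↦2, 6↦5, 7↦1, 8↦2, 9↦9, 10↦1]  zeros at y ∈ ∅
  x = 6: [0↦1, 1↦8, 2↦3, 3↦9, 4↦5, 5↦3, 6↦4, 7↦9, 8↦8, 9↦2, 10↦3]  zeros at y ∈ ∅
  x = 7: [0↦3, 1↦1, 2↦9, 3↦6, 4↦4, 5↦4, 6↦7, 7↦3, 8↦4, 9↦0, 10↦3]  zeros at y ∈ {9}
  x = 8: [0↦7, 1↦0, 2↦3, 3↦6, 4↦10, 5↦5, 6↦3, 7↦5, 8↦1, 9↦3, 10↦1]  zeros at y ∈ {1}
  x = 9: [0↦2, 1↦5, 2↦7, 3↦9, 4↦1, 5↦6, 6↦3, 7↦4, 8↦10, 9↦0, 10↦8]  zeros at y ∈ {9}
  x = 10: [0↦10, 1↦5, 2↦10, 3↦4, 4↦10, 5↦7, 6↦7, 7↦0, 8↦9, 9↦2, 10↦2]  zeros at y ∈ {7}
Collecting zeros: affine points = {(0, 1), (3, 5), (7, 9), (8, 1), (9, 9), (10, 7)}.
Total count |C(F_11)_aff| = 6.


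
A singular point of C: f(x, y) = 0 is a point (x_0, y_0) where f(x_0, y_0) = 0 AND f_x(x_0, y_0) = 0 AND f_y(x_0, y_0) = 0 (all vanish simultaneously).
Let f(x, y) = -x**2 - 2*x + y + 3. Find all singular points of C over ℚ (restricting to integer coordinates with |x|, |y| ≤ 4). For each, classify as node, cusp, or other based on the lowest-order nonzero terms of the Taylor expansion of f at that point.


No singular points in the scanned grid; C is smooth there.

Compute partial derivatives:
  f_x = -2*x - 2.
  f_y = 1.
f_y = 1 is a nonzero constant, so f_y never vanishes: no point (x, y) can satisfy f = f_x = f_y = 0. In particular no (x, y) ∈ {−4, ..., 4}² is singular; the curve is smooth.


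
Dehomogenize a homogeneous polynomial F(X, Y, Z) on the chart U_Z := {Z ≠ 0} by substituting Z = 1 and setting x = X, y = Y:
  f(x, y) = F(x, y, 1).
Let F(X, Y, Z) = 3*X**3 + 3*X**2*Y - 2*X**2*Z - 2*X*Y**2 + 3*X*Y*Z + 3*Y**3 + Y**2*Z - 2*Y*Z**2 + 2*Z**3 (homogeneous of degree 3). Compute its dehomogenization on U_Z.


f(x, y) = 3*x**3 + 3*x**2*y - 2*x**2 - 2*x*y**2 + 3*x*y + 3*y**3 + y**2 - 2*y + 2

On U_Z we set Z = 1. Each monomial c·X^i·Y^j·Z^k in F becomes c·x^i·y^j·1^k = c·x^i·y^j.
Substituting Z = 1: F(X, Y, 1) = 3*x**3 + 3*x**2*y - 2*x**2 - 2*x*y**2 + 3*x*y + 3*y**3 + y**2 - 2*y + 2.
Note: deg(f) ≤ deg(F) = 3; strict inequality happens when F is divisible by Z (lost terms).


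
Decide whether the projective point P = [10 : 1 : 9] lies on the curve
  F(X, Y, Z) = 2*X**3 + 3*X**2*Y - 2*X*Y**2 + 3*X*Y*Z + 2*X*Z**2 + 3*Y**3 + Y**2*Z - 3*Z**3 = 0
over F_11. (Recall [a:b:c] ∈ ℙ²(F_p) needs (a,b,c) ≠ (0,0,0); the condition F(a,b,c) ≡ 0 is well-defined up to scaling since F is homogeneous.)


F(10,1,9) ≡ 4 (mod 11); P is NOT on the curve.

Evaluate F(10, 1, 9) term-by-term (mod 11).
  2*X**3 ↦ 2·1000·1·1 = 2000
  3*X**2*Y ↦ 3·100·1·1 = 300
  -2*X*Y**2 ↦ -2·10·1·1 = -20
  3*X*Y*Z ↦ 3·10·1·9 = 270
  2*X*Z**2 ↦ 2·10·1·81 = 1620
  3*Y**3 ↦ 3·1·1·1 = 3
  Y**2*Z ↦ 1·1·1·9 = 9
  -3*Z**3 ↦ -3·1·1·729 = -2187
Sum: F(10, 1, 9) = (2000) + (300) + (-20) + (270) + (1620) + (3) + (9) + (-2187) = 1995.
Reducing mod 11: 1995 ≡ 4 (mod 11).
Since F(a, b, c) ≡ 4 ≠ 0 (mod 11), P does NOT lie on the curve.


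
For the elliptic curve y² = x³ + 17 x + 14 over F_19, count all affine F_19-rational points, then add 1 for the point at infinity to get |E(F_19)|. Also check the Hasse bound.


Affine points = {(3, 4), (3, 15), (6, 3), (6, 16), (7, 1), (7, 18), (8, 4), (8, 15), (10, 5), (10, 14), (13, 0)}; affine count = 11; |E(F_19)| = 12.

Discriminant check: Δ ∝ 4a³ + 27b² = 4·17³ + 27·14² = 4·4913 + 27·196 ≡ 16 (mod 19). Nonzero ⇒ E is nonsingular.
For each x ∈ F_19, compute rhs = x³ + 17·x + 14 mod 19, then count y ∈ F_19 with y² ≡ rhs.
  x = 0: rhs = 14, matching y values: none (0 points).
  x = 1: rhs = 13, matching y values: none (0 points).
  x = 2: rhs = 18, matching y values: none (0 points).
  x = 3: rhs = 16, matching y values: 4, 15 (2 points).
  x = 4: rhs = 13, matching y values: none (0 points).
  x = 5: rhs = 15, matching y values: none (0 points).
  x = 6: rhs = 9, matching y values: 3, 16 (2 points).
  x = 7: rhs = 1, matching y values: 1, 18 (2 points).
  x = 8: rhs = 16, matching y values: 4, 15 (2 points).
  x = 9: rhs = 3, matching y values: none (0 points).
  x = 10: rhs = 6, matching y values: 5, 14 (2 points).
  x = 11: rhs = 12, matching y values: none (0 points).
  x = 12: rhs = 8, matching y values: none (0 points).
  x = 13: rhs = 0, matching y values: 0 (1 points).
  x = 14: rhs = 13, matching y values: none (0 points).
  x = 15: rhs = 15, matching y values: none (0 points).
  x = 16: rhs = 12, matching y values: none (0 points).
  x = 17: rhs = 10, matching y values: none (0 points).
  x = 18: rhs = 15, matching y values: none (0 points).
Total affine count: 11.
Full point count |E(F_19)| = 11 + 1 = 12.
Hasse bound: |12 − (19+1)| = |-8| = 8 ≤ 2√19 ≈ 8.7178 ✓.


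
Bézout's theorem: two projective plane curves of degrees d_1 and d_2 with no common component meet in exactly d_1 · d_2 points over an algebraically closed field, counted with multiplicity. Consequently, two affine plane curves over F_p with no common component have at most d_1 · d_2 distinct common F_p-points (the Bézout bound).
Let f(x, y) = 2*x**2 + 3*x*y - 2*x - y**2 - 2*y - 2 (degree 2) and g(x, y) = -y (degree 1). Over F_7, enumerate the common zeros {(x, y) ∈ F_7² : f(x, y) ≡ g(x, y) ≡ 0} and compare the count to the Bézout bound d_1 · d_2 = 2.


Common zeros: ∅; count = 0; Bézout bound = 2.

deg(f) = 2, deg(g) = 1, so Bézout bound = 2.
Scan x ∈ F_7. For each x, list the y ∈ F_7 with f(x, y) ≡ 0 and those with g(x, y) ≡ 0 (mod 7); the common zeros in that column are the intersection.
  x = 0: f ≡ 0 at y ∈ ∅; g ≡ 0 at y ∈ {0}; common: ∅.
  x = 1: f ≡ 0 at y ∈ {4}; g ≡ 0 at y ∈ {0}; common: ∅.
  x = 2: f ≡ 0 at y ∈ ∅; g ≡ 0 at y ∈ {0}; common: ∅.
  x = 3: f ≡ 0 at y ∈ ∅; g ≡ 0 at y ∈ {0}; common: ∅.
  x = 4: f ≡ 0 at y ∈ ∅; g ≡ 0 at y ∈ {0}; common: ∅.
  x = 5: f ≡ 0 at y ∈ ∅; g ≡ 0 at y ∈ {0}; common: ∅.
  x = 6: f ≡ 0 at y ∈ ∅; g ≡ 0 at y ∈ {0}; common: ∅.
Collecting: common zeros = ∅, so the count is 0.
Comparison with the Bézout bound: 0 ≤ 2 = deg(f)·deg(g), as expected for curves with no common component (the affine F_7-count falls short of the bound because intersections may lie at infinity, over extension fields, or carry multiplicity).


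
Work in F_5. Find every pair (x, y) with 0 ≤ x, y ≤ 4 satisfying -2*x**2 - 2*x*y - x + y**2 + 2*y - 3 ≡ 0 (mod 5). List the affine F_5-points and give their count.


Affine F_5-points: {(0, 1), (0, 2), (1, 1), (1, 4), (2, 3), (2, 4)}; count = 6.

For each of the 25 pairs (x, y) ∈ F_5², evaluate f(x, y) mod 5. Record the zeros.
  x = 0: [0↦2, 1↦0, 2↦0, 3↦2, 4↦1]  zeros at y ∈ {1, 2}
  x = 1: [0↦4, 1↦0, 2↦3, 3↦3, 4↦0]  zeros at y ∈ {1, 4}
  x = 2: [0↦2, 1↦1, 2↦2, 3↦0, 4↦0]  zeros at y ∈ {3, 4}
  x = 3: [0↦1, 1↦3, 2↦2, 3↦3, 4↦1]  zeros at y ∈ ∅
  x = 4: [0↦1, 1↦1, 2↦3, 3↦2, 4↦3]  zeros at y ∈ ∅
Collecting zeros: affine points = {(0, 1), (0, 2), (1, 1), (1, 4), (2, 3), (2, 4)}.
Total count |C(F_5)_aff| = 6.


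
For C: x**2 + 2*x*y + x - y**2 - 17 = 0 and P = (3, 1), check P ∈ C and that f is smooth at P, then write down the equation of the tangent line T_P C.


Tangent line at P: 9*x + 4*y - 31 = 0.

Step 1: f(3, 1) = 0, so P lies on C.
Step 2: partial derivatives
  f_x(x, y) = 2*x + 2*y + 1, f_y(x, y) = 2*x - 2*y.
  f_x(P) = 9, f_y(P) = 4 (gradient nonzero, so P is smooth).
Step 3: tangent line at P: 9·(x − 3) + 4·(y − 1) = 0.
Expanding: 9*x + 4*y - 31 = 0.


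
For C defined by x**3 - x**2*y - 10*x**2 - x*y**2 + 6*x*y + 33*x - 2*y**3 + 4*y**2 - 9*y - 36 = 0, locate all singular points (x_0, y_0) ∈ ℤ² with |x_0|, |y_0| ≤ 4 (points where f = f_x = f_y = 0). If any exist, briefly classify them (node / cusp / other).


Singular points: {(3, 0)}; classification: node.

Compute partial derivatives:
  f_x = 3*x**2 - 2*x*y - 20*x - y**2 + 6*y + 33.
  f_y = -x**2 - 2*x*y + 6*x - 6*y**2 + 8*y - 9.
Scan x_0 ∈ {−4, ..., 4}. For each x_0, f_y(x_0, y) is a polynomial in y; find its integer roots y ∈ {−4, ..., 4}, then test f_x and f at those candidates.
  x = -4: f_y(-4, y) = -6*y**2 + 16*y - 49; no integer root y with |y| ≤ 4.
  x = -3: f_y(-3, y) = -6*y**2 + 14*y - 36; no integer root y with |y| ≤ 4.
  x = -2: f_y(-2, y) = -6*y**2 + 12*y - 25; no integer root y with |y| ≤ 4.
  x = -1: f_y(-1, y) = -6*y**2 + 10*y - 16; no integer root y with |y| ≤ 4.
  x = 0: f_y(0, y) = -6*y**2 + 8*y - 9; no integer root y with |y| ≤ 4.
  x = 1: f_y(1, y) = -6*y**2 + 6*y - 4; no integer root y with |y| ≤ 4.
  x = 2: f_y(2, y) = -6*y**2 + 4*y - 1; no integer root y with |y| ≤ 4.
  x = 3: f_y(3, y) = -6*y**2 + 2*y; vanishes at y ∈ {0}. (3, 0): f_x = 0, f = 0 — SINGULAR.
  x = 4: f_y(4, y) = -6*y**2 - 1; no integer root y with |y| ≤ 4.
Only singular point on the grid: (3, 0).
Classify: substitute x = 3 + u, y = 0 + v and expand: f = u**3 - u**2*v - u**2 - u*v**2 - 2*v**3 + v**2.
No constant or linear terms (consistent with a singular point). Quadratic part: -u**2 + v**2. Cubic part: u**3 - u**2*v - u*v**2 - 2*v**3.
The quadratic part v**2 - u**2 = (v − u)(v + u) splits into two distinct linear factors, so there are two distinct tangent lines y − 0 = ±(x − 3) — this is a node (ordinary double point).
Classification: node.


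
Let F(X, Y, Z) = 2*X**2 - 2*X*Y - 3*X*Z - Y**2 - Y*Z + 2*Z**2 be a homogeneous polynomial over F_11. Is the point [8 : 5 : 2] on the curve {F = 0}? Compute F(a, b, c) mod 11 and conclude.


F(8,5,2) ≡ 6 (mod 11); P is NOT on the curve.

Evaluate F(8, 5, 2) term-by-term (mod 11).
  2*X**2 ↦ 2·64·1·1 = 128
  -2*X*Y ↦ -2·8·5·1 = -80
  -3*X*Z ↦ -3·8·1·2 = -48
  -Y**2 ↦ -1·1·25·1 = -25
  -Y*Z ↦ -1·1·5·2 = -10
  2*Z**2 ↦ 2·1·1·4 = 8
Sum: F(8, 5, 2) = (128) + (-80) + (-48) + (-25) + (-10) + (8) = -27.
Reducing mod 11: -27 ≡ 6 (mod 11).
Since F(a, b, c) ≡ 6 ≠ 0 (mod 11), P does NOT lie on the curve.


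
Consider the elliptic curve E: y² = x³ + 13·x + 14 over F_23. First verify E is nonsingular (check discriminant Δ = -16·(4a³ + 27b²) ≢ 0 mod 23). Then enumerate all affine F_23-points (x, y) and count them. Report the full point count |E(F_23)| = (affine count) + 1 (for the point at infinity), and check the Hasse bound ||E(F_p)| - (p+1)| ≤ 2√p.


Affine points = {(2, 5), (2, 18), (6, 3), (6, 20), (8, 3), (8, 20), (9, 3), (9, 20), (11, 4), (11, 19), (12, 9), (12, 14), (18, 10), (18, 13), (19, 6), (19, 17), (21, 7), (21, 16), (22, 0)}; affine count = 19; |E(F_23)| = 20.

Discriminant check: Δ ∝ 4a³ + 27b² = 4·13³ + 27·14² = 4·2197 + 27·196 ≡ 4 (mod 23). Nonzero ⇒ E is nonsingular.
For each x ∈ F_23, compute rhs = x³ + 13·x + 14 mod 23, then count y ∈ F_23 with y² ≡ rhs.
  x = 0: rhs = 14, matching y values: none (0 points).
  x = 1: rhs = 5, matching y values: none (0 points).
  x = 2: rhs = 2, matching y values: 5, 18 (2 points).
  x = 3: rhs = 11, matching y values: none (0 points).
  x = 4: rhs = 15, matching y values: none (0 points).
  x = 5: rhs = 20, matching y values: none (0 points).
  x = 6: rhs = 9, matching y values: 3, 20 (2 points).
  x = 7: rhs = 11, matching y values: none (0 points).
  x = 8: rhs = 9, matching y values: 3, 20 (2 points).
  x = 9: rhs = 9, matching y values: 3, 20 (2 points).
  x = 10: rhs = 17, matching y values: none (0 points).
  x = 11: rhs = 16, matching y values: 4, 19 (2 points).
  x = 12: rhs = 12, matching y values: 9, 14 (2 points).
  x = 13: rhs = 11, matching y values: none (0 points).
  x = 14: rhs = 19, matching y values: none (0 points).
  x = 15: rhs = 19, matching y values: none (0 points).
  x = 16: rhs = 17, matching y values: none (0 points).
  x = 17: rhs = 19, matching y values: none (0 points).
  x = 18: rhs = 8, matching y values: 10, 13 (2 points).
  x = 19: rhs = 13, matching y values: 6, 17 (2 points).
  x = 20: rhs = 17, matching y values: none (0 points).
  x = 21: rhs = 3, matching y values: 7, 16 (2 points).
  x = 22: rhs = 0, matching y values: 0 (1 points).
Total affine count: 19.
Full point count |E(F_23)| = 19 + 1 = 20.
Hasse bound: |20 − (23+1)| = |-4| = 4 ≤ 2√23 ≈ 9.5917 ✓.


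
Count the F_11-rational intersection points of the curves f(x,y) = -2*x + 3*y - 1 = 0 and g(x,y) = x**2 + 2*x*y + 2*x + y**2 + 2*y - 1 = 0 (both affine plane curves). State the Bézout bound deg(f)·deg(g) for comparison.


Common zeros: ∅; count = 0; Bézout bound = 2.

deg(f) = 1, deg(g) = 2, so Bézout bound = 2.
Scan x ∈ F_11. For each x, list the y ∈ F_11 with f(x, y) ≡ 0 and those with g(x, y) ≡ 0 (mod 11); the common zeros in that column are the intersection.
  x = 0: f ≡ 0 at y ∈ {4}; g ≡ 0 at y ∈ ∅; common: ∅.
  x = 1: f ≡ 0 at y ∈ {1}; g ≡ 0 at y ∈ ∅; common: ∅.
  x = 2: f ≡ 0 at y ∈ {9}; g ≡ 0 at y ∈ ∅; common: ∅.
  x = 3: f ≡ 0 at y ∈ {6}; g ≡ 0 at y ∈ ∅; common: ∅.
  x = 4: f ≡ 0 at y ∈ {3}; g ≡ 0 at y ∈ ∅; common: ∅.
  x = 5: f ≡ 0 at y ∈ {0}; g ≡ 0 at y ∈ ∅; common: ∅.
  x = 6: f ≡ 0 at y ∈ {8}; g ≡ 0 at y ∈ ∅; common: ∅.
  x = 7: f ≡ 0 at y ∈ {5}; g ≡ 0 at y ∈ ∅; common: ∅.
  x = 8: f ≡ 0 at y ∈ {2}; g ≡ 0 at y ∈ ∅; common: ∅.
  x = 9: f ≡ 0 at y ∈ {10}; g ≡ 0 at y ∈ ∅; common: ∅.
  x = 10: f ≡ 0 at y ∈ {7}; g ≡ 0 at y ∈ ∅; common: ∅.
Collecting: common zeros = ∅, so the count is 0.
Comparison with the Bézout bound: 0 ≤ 2 = deg(f)·deg(g), as expected for curves with no common component (the affine F_11-count falls short of the bound because intersections may lie at infinity, over extension fields, or carry multiplicity).


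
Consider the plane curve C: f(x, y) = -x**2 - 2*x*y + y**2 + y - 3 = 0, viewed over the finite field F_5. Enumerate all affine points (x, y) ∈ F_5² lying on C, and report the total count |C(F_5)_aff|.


Affine F_5-points: {(4, 1)}; count = 1.

For each of the 25 pairs (x, y) ∈ F_5², evaluate f(x, y) mod 5. Record the zeros.
  x = 0: [0↦2, 1↦4, 2↦3, 3↦4, 4↦2]  zeros at y ∈ ∅
  x = 1: [0↦1, 1↦1, 2↦3, 3↦2, 4↦3]  zeros at y ∈ ∅
  x = 2: [0↦3, 1↦1, 2↦1, 3↦3, 4↦2]  zeros at y ∈ ∅
  x = 3: [0↦3, 1↦4, 2↦2, 3↦2, 4↦4]  zeros at y ∈ ∅
  x = 4: [0↦1, 1↦0, 2↦1, 3↦4, 4↦4]  zeros at y ∈ {1}
Collecting zeros: affine points = {(4, 1)}.
Total count |C(F_5)_aff| = 1.


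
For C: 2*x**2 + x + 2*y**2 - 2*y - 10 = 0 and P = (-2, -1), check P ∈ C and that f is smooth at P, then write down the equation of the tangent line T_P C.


Tangent line at P: -7*x - 6*y - 20 = 0.

Step 1: f(-2, -1) = 0, so P lies on C.
Step 2: partial derivatives
  f_x(x, y) = 4*x + 1, f_y(x, y) = 4*y - 2.
  f_x(P) = -7, f_y(P) = -6 (gradient nonzero, so P is smooth).
Step 3: tangent line at P: -7·(x − -2) + -6·(y − -1) = 0.
Expanding: -7*x - 6*y - 20 = 0.


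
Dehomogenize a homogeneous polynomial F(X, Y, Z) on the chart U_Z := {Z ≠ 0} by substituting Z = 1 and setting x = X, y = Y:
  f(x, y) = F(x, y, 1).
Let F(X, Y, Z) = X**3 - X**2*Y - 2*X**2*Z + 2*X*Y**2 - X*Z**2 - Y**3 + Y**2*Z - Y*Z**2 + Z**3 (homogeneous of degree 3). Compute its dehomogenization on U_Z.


f(x, y) = x**3 - x**2*y - 2*x**2 + 2*x*y**2 - x - y**3 + y**2 - y + 1

On U_Z we set Z = 1. Each monomial c·X^i·Y^j·Z^k in F becomes c·x^i·y^j·1^k = c·x^i·y^j.
Substituting Z = 1: F(X, Y, 1) = x**3 - x**2*y - 2*x**2 + 2*x*y**2 - x - y**3 + y**2 - y + 1.
Note: deg(f) ≤ deg(F) = 3; strict inequality happens when F is divisible by Z (lost terms).


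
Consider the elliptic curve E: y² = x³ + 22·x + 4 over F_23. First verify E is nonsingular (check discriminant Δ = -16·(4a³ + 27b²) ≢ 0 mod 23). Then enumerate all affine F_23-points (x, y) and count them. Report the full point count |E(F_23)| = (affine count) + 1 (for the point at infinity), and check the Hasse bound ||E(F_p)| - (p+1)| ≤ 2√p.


Affine points = {(0, 2), (0, 21), (1, 2), (1, 21), (4, 8), (4, 15), (5, 3), (5, 20), (7, 8), (7, 15), (8, 5), (8, 18), (11, 6), (11, 17), (12, 8), (12, 15), (13, 7), (13, 16), (15, 11), (15, 12), (16, 6), (16, 17), (17, 1), (17, 22), (19, 6), (19, 17), (20, 7), (20, 16), (22, 2), (22, 21)}; affine count = 30; |E(F_23)| = 31.

Discriminant check: Δ ∝ 4a³ + 27b² = 4·22³ + 27·4² = 4·10648 + 27·16 ≡ 14 (mod 23). Nonzero ⇒ E is nonsingular.
For each x ∈ F_23, compute rhs = x³ + 22·x + 4 mod 23, then count y ∈ F_23 with y² ≡ rhs.
  x = 0: rhs = 4, matching y values: 2, 21 (2 points).
  x = 1: rhs = 4, matching y values: 2, 21 (2 points).
  x = 2: rhs = 10, matching y values: none (0 points).
  x = 3: rhs = 5, matching y values: none (0 points).
  x = 4: rhs = 18, matching y values: 8, 15 (2 points).
  x = 5: rhs = 9, matching y values: 3, 20 (2 points).
  x = 6: rhs = 7, matching y values: none (0 points).
  x = 7: rhs = 18, matching y values: 8, 15 (2 points).
  x = 8: rhs = 2, matching y values: 5, 18 (2 points).
  x = 9: rhs = 11, matching y values: none (0 points).
  x = 10: rhs = 5, matching y values: none (0 points).
  x = 11: rhs = 13, matching y values: 6, 17 (2 points).
  x = 12: rhs = 18, matching y values: 8, 15 (2 points).
  x = 13: rhs = 3, matching y values: 7, 16 (2 points).
  x = 14: rhs = 20, matching y values: none (0 points).
  x = 15: rhs = 6, matching y values: 11, 12 (2 points).
  x = 16: rhs = 13, matching y values: 6, 17 (2 points).
  x = 17: rhs = 1, matching y values: 1, 22 (2 points).
  x = 18: rhs = 22, matching y values: none (0 points).
  x = 19: rhs = 13, matching y values: 6, 17 (2 points).
  x = 20: rhs = 3, matching y values: 7, 16 (2 points).
  x = 21: rhs = 21, matching y values: none (0 points).
  x = 22: rhs = 4, matching y values: 2, 21 (2 points).
Total affine count: 30.
Full point count |E(F_23)| = 30 + 1 = 31.
Hasse bound: |31 − (23+1)| = |7| = 7 ≤ 2√23 ≈ 9.5917 ✓.


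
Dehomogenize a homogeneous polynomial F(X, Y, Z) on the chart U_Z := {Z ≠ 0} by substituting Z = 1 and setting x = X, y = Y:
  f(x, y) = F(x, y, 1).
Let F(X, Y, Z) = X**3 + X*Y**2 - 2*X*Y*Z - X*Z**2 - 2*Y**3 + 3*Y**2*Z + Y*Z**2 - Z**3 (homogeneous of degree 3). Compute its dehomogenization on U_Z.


f(x, y) = x**3 + x*y**2 - 2*x*y - x - 2*y**3 + 3*y**2 + y - 1

On U_Z we set Z = 1. Each monomial c·X^i·Y^j·Z^k in F becomes c·x^i·y^j·1^k = c·x^i·y^j.
Substituting Z = 1: F(X, Y, 1) = x**3 + x*y**2 - 2*x*y - x - 2*y**3 + 3*y**2 + y - 1.
Note: deg(f) ≤ deg(F) = 3; strict inequality happens when F is divisible by Z (lost terms).
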